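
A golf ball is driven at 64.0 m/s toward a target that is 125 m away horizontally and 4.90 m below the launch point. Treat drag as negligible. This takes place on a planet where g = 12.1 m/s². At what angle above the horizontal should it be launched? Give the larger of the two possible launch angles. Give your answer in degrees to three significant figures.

Trajectory: y = x tanθ − g x² (1 + tan²θ)/(2v₀²). With x = 125, y = −4.90, v₀ = 64.0, g = 12.1:
23.08 tan²θ − 125 tanθ + (18.18) = 0.
tanθ = [125 ± √(125² − 4 × 23.08 × (18.18))] / (2 × 23.08) = (125 ± 118.1) / 46.16, giving tanθ = 0.1496 or 5.267.
θ = 8.506° or 79.25°; the larger is 79.25°.

79.2°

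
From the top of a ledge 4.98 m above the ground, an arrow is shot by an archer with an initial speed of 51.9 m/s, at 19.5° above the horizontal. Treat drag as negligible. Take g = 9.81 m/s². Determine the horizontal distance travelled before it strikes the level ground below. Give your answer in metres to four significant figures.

185.9 m

Horizontal component vₓ = 51.90 cos 19.5° = 48.92 m/s; vertical v_y0 = 51.90 sin 19.5° = 17.32 m/s.
With up positive and y = 0 at the ground: y(t) = 4.98 + (17.32) t − 4.905 t². Setting y = 0 and taking the positive root: t = [17.32 + √(17.32² + 2·9.81·4.98)] / 9.81 = (17.32 + 19.95) / 9.81 = 3.799 s.
Horizontal distance: R = vₓ t = 48.92 × 3.799 = 185.9 m.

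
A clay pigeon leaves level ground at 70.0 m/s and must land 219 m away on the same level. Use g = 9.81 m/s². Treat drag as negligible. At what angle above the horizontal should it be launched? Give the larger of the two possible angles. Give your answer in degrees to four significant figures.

From R = (v₀²/g) sin 2θ: sin 2θ = 9.81 × 219 / 4900.0 = 0.4384.
2θ = 26.00° or 180° − 26.00° = 154.0°, so θ = 13.00° or 77.00°.
The larger angle is 77.00°.

77.00°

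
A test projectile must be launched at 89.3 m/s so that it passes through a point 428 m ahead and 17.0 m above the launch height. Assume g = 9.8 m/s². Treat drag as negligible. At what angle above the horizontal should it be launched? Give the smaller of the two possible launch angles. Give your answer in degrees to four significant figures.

Trajectory: y = x tanθ − g x² (1 + tan²θ)/(2v₀²). With x = 428, y = 17.0, v₀ = 89.3, g = 9.80:
112.6 tan²θ − 428 tanθ + (129.6) = 0.
tanθ = [428 ± √(428² − 4 × 112.6 × (129.6))] / (2 × 112.6) = (428 ± 353.3) / 225.1, giving tanθ = 0.3316 or 3.471.
θ = 18.35° or 73.93°; the smaller is 18.35°.

18.35°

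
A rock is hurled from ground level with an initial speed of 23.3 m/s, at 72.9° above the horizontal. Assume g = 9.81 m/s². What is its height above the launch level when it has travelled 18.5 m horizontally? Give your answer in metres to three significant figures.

Resolve: vₓ = 23.30 cos 72.9° = 6.851 m/s and v_y0 = 23.30 sin 72.9° = 22.27 m/s.
At x = 18.5 m, t = x/vₓ = 18.5/6.851 = 2.700 s.
Height: y = v_y0 t − ½ g t² = 22.27 × 2.700 − 4.905 × 2.700² = 60.14 − 35.76 = 24.37 m.

24.4 m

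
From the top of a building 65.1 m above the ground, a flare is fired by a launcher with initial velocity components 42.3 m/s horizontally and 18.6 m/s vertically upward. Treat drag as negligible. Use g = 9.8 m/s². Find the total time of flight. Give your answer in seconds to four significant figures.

The projectile lands when y = 65.1 + (18.60) t − ½·9.80·t² = 0. Positive root: t = (18.60 + √(18.60² + 2·9.80·65.1)) / 9.80 = (18.60 + 40.27) / 9.80 = 6.007 s.

6.007 s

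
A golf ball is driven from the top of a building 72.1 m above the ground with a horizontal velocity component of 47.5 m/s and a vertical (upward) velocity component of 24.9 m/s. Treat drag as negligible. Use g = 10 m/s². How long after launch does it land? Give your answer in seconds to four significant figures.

7.031 s

With up positive and y = 0 at the ground: y(t) = 72.1 + (24.90) t − 5.000 t². Setting y = 0 and taking the positive root: t = [24.90 + √(24.90² + 2·10.0·72.1)] / 10.0 = (24.90 + 45.41) / 10.0 = 7.031 s.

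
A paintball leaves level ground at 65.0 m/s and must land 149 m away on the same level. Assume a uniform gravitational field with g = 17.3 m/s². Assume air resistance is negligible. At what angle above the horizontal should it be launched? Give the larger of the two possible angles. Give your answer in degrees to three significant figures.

Level-ground range R = v₀² sin(2θ)/g ⇒ sin(2θ) = gR/v₀² = 17.3 × 149 / 65.0² = 0.6101.
2θ = 37.60° or 180° − 37.60° = 142.4°, so θ = 18.80° or 71.20°.
The larger angle is 71.20°.

71.2°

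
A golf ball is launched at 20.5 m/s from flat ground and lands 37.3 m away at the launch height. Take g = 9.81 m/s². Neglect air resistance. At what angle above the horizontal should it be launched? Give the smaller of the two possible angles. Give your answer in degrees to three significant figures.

Level-ground range R = v₀² sin(2θ)/g ⇒ sin(2θ) = gR/v₀² = 9.81 × 37.3 / 20.5² = 0.8707.
2θ = 60.54° or 180° − 60.54° = 119.5°, so θ = 30.27° or 59.73°.
The smaller angle is 30.27°.

30.3°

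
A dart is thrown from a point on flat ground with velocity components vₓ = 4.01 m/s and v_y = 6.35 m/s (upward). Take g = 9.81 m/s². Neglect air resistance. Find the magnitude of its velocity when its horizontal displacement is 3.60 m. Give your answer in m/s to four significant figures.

At x = 3.60 m, t = x/vₓ = 3.60/4.010 = 0.8978 s.
Vertical velocity there: v_y = v_y0 − g t = 6.350 − 9.81 × 0.8978 = −2.457 m/s.
Speed: √(vₓ² + v_y²) = √(4.010² + 2.457²) = 4.703 m/s.

4.703 m/s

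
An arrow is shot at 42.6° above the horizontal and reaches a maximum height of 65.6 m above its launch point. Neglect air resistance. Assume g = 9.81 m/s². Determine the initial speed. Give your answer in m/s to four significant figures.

At the peak v_y = 0, so v_y0 = √(2gH) = √(2 × 9.81 × 65.6) = 35.88 m/s.
v_y0 = v₀ sin θ ⇒ v₀ = 35.88 / sin 42.6° = 53.00 m/s.

53.00 m/s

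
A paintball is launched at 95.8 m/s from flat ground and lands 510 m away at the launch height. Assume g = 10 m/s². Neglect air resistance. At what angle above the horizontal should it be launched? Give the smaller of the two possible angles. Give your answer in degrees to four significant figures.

From R = (v₀²/g) sin 2θ: sin 2θ = 10.0 × 510 / 9177.6 = 0.5557.
2θ = 33.76° or 180° − 33.76° = 146.2°, so θ = 16.88° or 73.12°.
The smaller angle is 16.88°.

16.88°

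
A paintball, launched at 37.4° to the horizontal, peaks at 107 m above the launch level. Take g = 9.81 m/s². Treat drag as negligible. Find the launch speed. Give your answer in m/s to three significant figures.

75.4 m/s

At the peak v_y = 0, so v_y0 = √(2gH) = √(2 × 9.81 × 107) = 45.82 m/s.
v_y0 = v₀ sin θ ⇒ v₀ = 45.82 / sin 37.4° = 75.44 m/s.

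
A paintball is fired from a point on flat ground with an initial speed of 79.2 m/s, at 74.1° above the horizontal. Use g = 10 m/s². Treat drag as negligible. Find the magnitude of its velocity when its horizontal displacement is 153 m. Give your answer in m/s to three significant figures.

22.4 m/s

Horizontal component vₓ = 79.20 cos 74.1° = 21.70 m/s; vertical v_y0 = 79.20 sin 74.1° = 76.17 m/s.
At x = 153 m, t = x/vₓ = 153/21.70 = 7.051 s.
Vertical velocity there: v_y = v_y0 − g t = 76.17 − 10.0 × 7.051 = 5.655 m/s.
Speed: √(vₓ² + v_y²) = √(21.70² + 5.655²) = 22.42 m/s.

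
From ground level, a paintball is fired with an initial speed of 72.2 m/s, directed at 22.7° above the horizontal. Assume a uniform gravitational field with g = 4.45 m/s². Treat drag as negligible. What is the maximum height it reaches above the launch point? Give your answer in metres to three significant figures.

87.2 m

Resolve: vₓ = 72.20 cos 22.7° = 66.61 m/s and v_y0 = 72.20 sin 22.7° = 27.86 m/s.
At the apex v_y = 0, so H = v_y0²/(2g) = 27.86²/8.900 = 87.23 m.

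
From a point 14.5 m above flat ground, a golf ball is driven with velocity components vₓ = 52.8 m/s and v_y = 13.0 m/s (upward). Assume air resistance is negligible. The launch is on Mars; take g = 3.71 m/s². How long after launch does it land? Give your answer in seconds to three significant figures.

7.99 s

With up positive and y = 0 at the ground: y(t) = 14.5 + (13.00) t − 1.855 t². Setting y = 0 and taking the positive root: t = [13.00 + √(13.00² + 2·3.71·14.5)] / 3.71 = (13.00 + 16.63) / 3.71 = 7.987 s.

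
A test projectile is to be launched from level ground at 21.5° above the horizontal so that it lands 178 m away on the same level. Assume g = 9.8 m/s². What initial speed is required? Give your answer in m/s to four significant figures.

Level-ground range: R = v₀² sin(2θ)/g, so v₀ = √(gR / sin 2θ).
v₀ = √(9.80 × 178 / sin 43.00°) = √(1744 / 0.6820) = √2557.8 = 50.57 m/s.

50.57 m/s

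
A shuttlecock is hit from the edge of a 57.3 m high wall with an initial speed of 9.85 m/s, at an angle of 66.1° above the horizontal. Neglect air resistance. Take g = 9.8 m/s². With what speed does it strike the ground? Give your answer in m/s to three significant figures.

Resolve: vₓ = 9.850 cos 66.1° = 3.991 m/s and v_y0 = 9.850 sin 66.1° = 9.005 m/s.
Vertical motion (up positive, ground at y = 0): 4.900 t² − (9.005) t − 57.3 = 0, so t = (9.005 + √(9.005² + 2·9.80·57.3)) / 9.80 = (9.005 + 34.70) / 9.80 = 4.460 s.
Vertical velocity at impact: v_y = v_y0 − g t = 9.005 − 9.80 × 4.460 = −34.70 m/s.
Speed: |v| = √(vₓ² + v_y²) = √(3.991² + 34.70²) = 34.93 m/s.

34.9 m/s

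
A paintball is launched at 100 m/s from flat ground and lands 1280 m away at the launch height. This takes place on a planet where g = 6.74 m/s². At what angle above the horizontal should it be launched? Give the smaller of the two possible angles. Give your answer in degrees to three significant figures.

From R = (v₀²/g) sin 2θ: sin 2θ = 6.74 × 1280 / 10000 = 0.8627.
2θ = 59.62° or 180° − 59.62° = 120.4°, so θ = 29.81° or 60.19°.
The smaller angle is 29.81°.

29.8°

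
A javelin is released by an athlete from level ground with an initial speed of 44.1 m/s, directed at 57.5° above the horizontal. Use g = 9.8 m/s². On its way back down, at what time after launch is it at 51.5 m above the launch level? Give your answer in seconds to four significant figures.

Resolve: vₓ = 44.10 cos 57.5° = 23.69 m/s and v_y0 = 44.10 sin 57.5° = 37.19 m/s.
Require v_y0 t − ½ g t² = 51.5, i.e. 4.900 t² − 37.19 t + 51.5 = 0.
Quadratic formula: t = (37.19 ± √373.96) / 9.80 = (37.19 ± 19.34) / 9.80 → t = 1.822 s or 5.769 s.
The descending-branch root is 5.769 s.

5.769 s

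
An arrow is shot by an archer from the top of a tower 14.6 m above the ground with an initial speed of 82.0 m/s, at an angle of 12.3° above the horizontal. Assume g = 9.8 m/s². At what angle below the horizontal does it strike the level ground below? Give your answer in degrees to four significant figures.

Components: vₓ = 82.00 cos 12.3° = 80.12 m/s, v_y0 = 82.00 sin 12.3° = 17.47 m/s.
Vertical motion (up positive, ground at y = 0): 4.900 t² − (17.47) t − 14.6 = 0, so t = (17.47 + √(17.47² + 2·9.80·14.6)) / 9.80 = (17.47 + 24.32) / 9.80 = 4.264 s.
At impact: v_y = v_y0 − g t = −24.32 m/s; vₓ = 80.12 m/s.
Angle below horizontal: arctan(|v_y|/vₓ) = arctan(24.32/80.12) = 16.88°.

16.88°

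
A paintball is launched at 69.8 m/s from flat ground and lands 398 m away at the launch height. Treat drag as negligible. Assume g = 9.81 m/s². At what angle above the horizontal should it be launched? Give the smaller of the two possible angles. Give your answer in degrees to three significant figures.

26.6°

Level-ground range R = v₀² sin(2θ)/g ⇒ sin(2θ) = gR/v₀² = 9.81 × 398 / 69.8² = 0.8014.
2θ = 53.26° or 180° − 53.26° = 126.7°, so θ = 26.63° or 63.37°.
The smaller angle is 26.63°.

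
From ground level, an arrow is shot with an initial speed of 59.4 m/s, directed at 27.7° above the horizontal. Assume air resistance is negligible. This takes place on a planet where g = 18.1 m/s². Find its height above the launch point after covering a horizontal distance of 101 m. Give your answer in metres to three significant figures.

Resolve: vₓ = 59.40 cos 27.7° = 52.59 m/s and v_y0 = 59.40 sin 27.7° = 27.61 m/s.
At x = 101 m, t = x/vₓ = 101/52.59 = 1.920 s.
Height: y = v_y0 t − ½ g t² = 27.61 × 1.920 − 9.050 × 1.920² = 53.03 − 33.38 = 19.65 m.

19.6 m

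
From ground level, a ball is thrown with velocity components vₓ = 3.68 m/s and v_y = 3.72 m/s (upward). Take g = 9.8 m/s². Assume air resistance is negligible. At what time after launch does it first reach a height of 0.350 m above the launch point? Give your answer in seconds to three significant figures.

Height y(t) = 3.720 t − 4.900 t² = 0.350 gives 4.900 t² − 3.720 t + 0.350 = 0.
t = [3.720 ± √(3.720² − 2·9.80·0.350)] / 9.80 = (3.720 ± 2.642) / 9.80, so t = 0.1100 s or t = 0.6491 s.
The first (ascending) time is 0.1100 s.

0.110 s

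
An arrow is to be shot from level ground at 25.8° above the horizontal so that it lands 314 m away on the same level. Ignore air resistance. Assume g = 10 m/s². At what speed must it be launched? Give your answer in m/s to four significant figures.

Level-ground range: R = v₀² sin(2θ)/g, so v₀ = √(gR / sin 2θ).
v₀ = √(10.0 × 314 / sin 51.60°) = √(3140 / 0.7837) = √4006.7 = 63.30 m/s.

63.30 m/s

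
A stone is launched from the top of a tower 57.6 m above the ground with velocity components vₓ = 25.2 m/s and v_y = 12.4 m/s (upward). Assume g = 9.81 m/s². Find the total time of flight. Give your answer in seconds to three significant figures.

4.92 s

The projectile lands when y = 57.6 + (12.40) t − ½·9.81·t² = 0. Positive root: t = (12.40 + √(12.40² + 2·9.81·57.6)) / 9.81 = (12.40 + 35.83) / 9.81 = 4.917 s.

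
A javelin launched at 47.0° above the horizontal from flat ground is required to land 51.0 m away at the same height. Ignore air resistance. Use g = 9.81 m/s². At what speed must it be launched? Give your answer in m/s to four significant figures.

Level-ground range: R = v₀² sin(2θ)/g, so v₀ = √(gR / sin 2θ).
v₀ = √(9.81 × 51.0 / sin 94.00°) = √(500.3 / 0.9976) = √501.53 = 22.39 m/s.

22.39 m/s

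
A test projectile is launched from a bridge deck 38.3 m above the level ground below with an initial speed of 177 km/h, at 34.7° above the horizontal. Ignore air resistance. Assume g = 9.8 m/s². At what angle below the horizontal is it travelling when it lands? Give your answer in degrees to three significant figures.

Convert: 177 km/h = 177/3.6 = 49.17 m/s.
Components: vₓ = 49.17 cos 34.7° = 40.42 m/s, v_y0 = 49.17 sin 34.7° = 27.99 m/s.
With up positive and y = 0 at the ground: y(t) = 38.3 + (27.99) t − 4.900 t². Setting y = 0 and taking the positive root: t = [27.99 + √(27.99² + 2·9.80·38.3)] / 9.80 = (27.99 + 39.17) / 9.80 = 6.853 s.
At impact: v_y = v_y0 − g t = −39.17 m/s; vₓ = 40.42 m/s.
Angle below horizontal: arctan(|v_y|/vₓ) = arctan(39.17/40.42) = 44.10°.

44.1°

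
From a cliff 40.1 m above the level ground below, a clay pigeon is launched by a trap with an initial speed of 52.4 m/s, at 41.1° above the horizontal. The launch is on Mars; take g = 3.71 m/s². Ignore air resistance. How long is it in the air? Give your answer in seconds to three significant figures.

vₓ = 52.40 cos 41.1° = 39.49 m/s; v_y0 = 52.40 sin 41.1° = 34.45 m/s.
The projectile lands when y = 40.1 + (34.45) t − ½·3.71·t² = 0. Positive root: t = (34.45 + √(34.45² + 2·3.71·40.1)) / 3.71 = (34.45 + 38.52) / 3.71 = 19.67 s.

19.7 s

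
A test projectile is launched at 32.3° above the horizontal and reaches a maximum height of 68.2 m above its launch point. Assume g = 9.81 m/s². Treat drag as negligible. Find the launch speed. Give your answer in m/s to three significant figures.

At the peak v_y = 0, so v_y0 = √(2gH) = √(2 × 9.81 × 68.2) = 36.58 m/s.
v_y0 = v₀ sin θ ⇒ v₀ = 36.58 / sin 32.3° = 68.46 m/s.

68.5 m/s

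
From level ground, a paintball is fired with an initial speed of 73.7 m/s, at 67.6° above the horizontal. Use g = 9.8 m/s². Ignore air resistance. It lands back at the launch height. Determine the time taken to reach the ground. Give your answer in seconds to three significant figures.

Resolve: vₓ = 73.70 cos 67.6° = 28.08 m/s and v_y0 = 73.70 sin 67.6° = 68.14 m/s.
Landing at launch height ⇒ T = 2 v_y0 / g = 2 × 68.14 / 9.80 = 13.91 s.

13.9 s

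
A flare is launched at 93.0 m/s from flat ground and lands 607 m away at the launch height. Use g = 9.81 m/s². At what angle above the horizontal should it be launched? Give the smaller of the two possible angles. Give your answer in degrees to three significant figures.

From R = (v₀²/g) sin 2θ: sin 2θ = 9.81 × 607 / 8649.0 = 0.6885.
2θ = 43.51° or 180° − 43.51° = 136.5°, so θ = 21.75° or 68.25°.
The smaller angle is 21.75°.

21.8°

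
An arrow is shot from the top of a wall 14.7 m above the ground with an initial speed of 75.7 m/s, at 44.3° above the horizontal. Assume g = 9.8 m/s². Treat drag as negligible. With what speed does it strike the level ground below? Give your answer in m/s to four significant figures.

Resolve: vₓ = 75.70 cos 44.3° = 54.18 m/s and v_y0 = 75.70 sin 44.3° = 52.87 m/s.
Vertical motion (up positive, ground at y = 0): 4.900 t² − (52.87) t − 14.7 = 0, so t = (52.87 + √(52.87² + 2·9.80·14.7)) / 9.80 = (52.87 + 55.53) / 9.80 = 11.06 s.
Vertical velocity at impact: v_y = v_y0 − g t = 52.87 − 9.80 × 11.06 = −55.53 m/s.
Speed: |v| = √(vₓ² + v_y²) = √(54.18² + 55.53²) = 77.58 m/s.

77.58 m/s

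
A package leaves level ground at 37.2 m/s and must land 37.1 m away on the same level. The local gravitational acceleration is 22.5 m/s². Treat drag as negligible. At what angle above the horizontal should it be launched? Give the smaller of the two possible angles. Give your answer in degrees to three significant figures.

18.6°

R = v₀² sin 2θ / g gives sin 2θ = gR/v₀² = 22.5·37.1/37.2² = 0.6032.
2θ = 37.10° or 180° − 37.10° = 142.9°, so θ = 18.55° or 71.45°.
The smaller angle is 18.55°.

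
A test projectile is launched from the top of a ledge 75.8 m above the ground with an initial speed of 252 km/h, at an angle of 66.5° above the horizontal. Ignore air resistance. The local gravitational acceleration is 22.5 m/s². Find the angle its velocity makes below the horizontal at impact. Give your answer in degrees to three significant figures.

72.2°

Convert: 252 km/h = 252/3.6 = 70.00 m/s.
Resolve: vₓ = 70.00 cos 66.5° = 27.91 m/s and v_y0 = 70.00 sin 66.5° = 64.19 m/s.
The projectile lands when y = 75.8 + (64.19) t − ½·22.5·t² = 0. Positive root: t = (64.19 + √(64.19² + 2·22.5·75.8)) / 22.5 = (64.19 + 86.79) / 22.5 = 6.710 s.
At impact: v_y = v_y0 − g t = −86.79 m/s; vₓ = 27.91 m/s.
Angle below horizontal: arctan(|v_y|/vₓ) = arctan(86.79/27.91) = 72.17°.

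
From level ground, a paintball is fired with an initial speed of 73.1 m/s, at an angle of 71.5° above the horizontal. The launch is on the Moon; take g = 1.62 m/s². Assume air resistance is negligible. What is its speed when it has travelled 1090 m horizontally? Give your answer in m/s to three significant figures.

Horizontal component vₓ = 73.10 cos 71.5° = 23.19 m/s; vertical v_y0 = 73.10 sin 71.5° = 69.32 m/s.
At x = 1090 m, t = x/vₓ = 1090/23.19 = 46.99 s.
Vertical velocity there: v_y = v_y0 − g t = 69.32 − 1.62 × 46.99 = −6.806 m/s.
Speed: √(vₓ² + v_y²) = √(23.19² + 6.806²) = 24.17 m/s.

24.2 m/s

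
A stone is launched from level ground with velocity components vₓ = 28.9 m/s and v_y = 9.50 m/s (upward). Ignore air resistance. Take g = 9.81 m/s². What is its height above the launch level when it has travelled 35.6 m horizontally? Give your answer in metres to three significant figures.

4.26 m

Time to reach x = 35.6 m: t = x/vₓ = 35.6/28.90 = 1.232 s.
Height: y = v_y0 t − ½ g t² = 9.500 × 1.232 − 4.905 × 1.232² = 11.70 − 7.443 = 4.260 m.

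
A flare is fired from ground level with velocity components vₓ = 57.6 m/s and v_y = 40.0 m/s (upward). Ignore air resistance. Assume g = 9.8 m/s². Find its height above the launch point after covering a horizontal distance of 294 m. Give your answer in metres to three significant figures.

x = vₓ t ⇒ t = 294/57.60 = 5.104 s.
Height: y = v_y0 t − ½ g t² = 40.00 × 5.104 − 4.900 × 5.104² = 204.2 − 127.7 = 76.51 m.

76.5 m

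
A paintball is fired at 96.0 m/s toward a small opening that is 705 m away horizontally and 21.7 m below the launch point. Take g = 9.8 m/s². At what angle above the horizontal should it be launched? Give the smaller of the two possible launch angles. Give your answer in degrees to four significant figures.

22.09°

Trajectory: y = x tanθ − g x² (1 + tan²θ)/(2v₀²). With x = 705, y = −21.7, v₀ = 96.0, g = 9.80:
264.3 tan²θ − 705 tanθ + (242.6) = 0.
tanθ = [705 ± √(705² − 4 × 264.3 × (242.6))] / (2 × 264.3) = (705 ± 490.5) / 528.5, giving tanθ = 0.4058 or 2.262.
θ = 22.09° or 66.15°; the smaller is 22.09°.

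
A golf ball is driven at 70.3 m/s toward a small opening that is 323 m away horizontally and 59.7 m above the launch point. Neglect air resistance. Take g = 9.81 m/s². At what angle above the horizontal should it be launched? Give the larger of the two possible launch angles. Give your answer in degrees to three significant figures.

68.1°

Trajectory: y = x tanθ − g x² (1 + tan²θ)/(2v₀²). With x = 323, y = 59.7, v₀ = 70.3, g = 9.81:
103.5 tan²θ − 323 tanθ + (163.2) = 0.
tanθ = [323 ± √(323² − 4 × 103.5 × (163.2))] / (2 × 103.5) = (323 ± 191.6) / 207.1, giving tanθ = 0.6344 or 2.485.
θ = 32.39° or 68.08°; the larger is 68.08°.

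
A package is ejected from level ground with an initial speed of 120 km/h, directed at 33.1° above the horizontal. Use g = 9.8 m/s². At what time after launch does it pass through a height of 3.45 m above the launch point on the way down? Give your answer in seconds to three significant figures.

Convert: 120 km/h = 120/3.6 = 33.33 m/s.
Resolve: vₓ = 33.33 cos 33.1° = 27.92 m/s and v_y0 = 33.33 sin 33.1° = 18.20 m/s.
Height y(t) = 18.20 t − 4.900 t² = 3.45 gives 4.900 t² − 18.20 t + 3.45 = 0.
t = [18.20 ± √(18.20² − 2·9.80·3.45)] / 9.80 = (18.20 ± 16.24) / 9.80, so t = 0.2003 s or t = 3.515 s.
The descending-branch root is 3.515 s.

3.51 s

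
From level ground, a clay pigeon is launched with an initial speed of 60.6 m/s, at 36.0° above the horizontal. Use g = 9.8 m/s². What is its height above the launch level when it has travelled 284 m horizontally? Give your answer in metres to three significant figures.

Horizontal component vₓ = 60.60 cos 36.0° = 49.03 m/s; vertical v_y0 = 60.60 sin 36.0° = 35.62 m/s.
x = vₓ t ⇒ t = 284/49.03 = 5.793 s.
Height: y = v_y0 t − ½ g t² = 35.62 × 5.793 − 4.900 × 5.793² = 206.3 − 164.4 = 41.91 m.

41.9 m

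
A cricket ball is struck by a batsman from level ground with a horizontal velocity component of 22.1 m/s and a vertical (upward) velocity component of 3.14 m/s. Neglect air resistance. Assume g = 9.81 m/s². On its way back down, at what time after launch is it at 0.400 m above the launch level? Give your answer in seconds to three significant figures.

Height y(t) = 3.140 t − 4.905 t² = 0.400 gives 4.905 t² − 3.140 t + 0.400 = 0.
t = [3.140 ± √(3.140² − 2·9.81·0.400)] / 9.81 = (3.140 ± 1.418) / 9.81, so t = 0.1755 s or t = 0.4647 s.
The descending-branch root is 0.4647 s.

0.465 s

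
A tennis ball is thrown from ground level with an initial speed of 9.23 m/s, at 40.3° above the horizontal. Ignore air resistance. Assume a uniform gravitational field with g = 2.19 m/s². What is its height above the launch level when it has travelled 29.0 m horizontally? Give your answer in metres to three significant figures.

vₓ = 9.230 cos 40.3° = 7.039 m/s; v_y0 = 9.230 sin 40.3° = 5.970 m/s.
Time to reach x = 29.0 m: t = x/vₓ = 29.0/7.039 = 4.120 s.
Height: y = v_y0 t − ½ g t² = 5.970 × 4.120 − 1.095 × 4.120² = 24.59 − 18.58 = 6.010 m.

6.01 m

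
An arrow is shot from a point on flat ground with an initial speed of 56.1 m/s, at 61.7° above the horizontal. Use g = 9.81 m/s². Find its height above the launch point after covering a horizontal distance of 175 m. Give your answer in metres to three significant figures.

113 m

Horizontal component vₓ = 56.10 cos 61.7° = 26.60 m/s; vertical v_y0 = 56.10 sin 61.7° = 49.39 m/s.
x = vₓ t ⇒ t = 175/26.60 = 6.580 s.
Height: y = v_y0 t − ½ g t² = 49.39 × 6.580 − 4.905 × 6.580² = 325.0 − 212.4 = 112.7 m.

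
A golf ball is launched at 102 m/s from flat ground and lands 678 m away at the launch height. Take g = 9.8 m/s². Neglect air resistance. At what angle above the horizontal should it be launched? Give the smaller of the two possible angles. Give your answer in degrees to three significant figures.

R = v₀² sin 2θ / g gives sin 2θ = gR/v₀² = 9.80·678/102² = 0.6386.
2θ = 39.69° or 180° − 39.69° = 140.3°, so θ = 19.85° or 70.15°.
The smaller angle is 19.85°.

19.8°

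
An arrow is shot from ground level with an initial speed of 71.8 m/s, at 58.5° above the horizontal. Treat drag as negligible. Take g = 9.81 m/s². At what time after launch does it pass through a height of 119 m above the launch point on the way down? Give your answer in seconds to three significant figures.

vₓ = 71.80 cos 58.5° = 37.52 m/s; v_y0 = 71.80 sin 58.5° = 61.22 m/s.
Require v_y0 t − ½ g t² = 119, i.e. 4.905 t² − 61.22 t + 119 = 0.
Quadratic formula: t = (61.22 ± √1413.1) / 9.81 = (61.22 ± 37.59) / 9.81 → t = 2.409 s or 10.07 s.
The descending-branch root is 10.07 s.

10.1 s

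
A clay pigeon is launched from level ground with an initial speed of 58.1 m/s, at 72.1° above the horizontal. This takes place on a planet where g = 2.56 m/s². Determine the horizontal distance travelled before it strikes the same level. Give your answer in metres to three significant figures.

771 m

Horizontal component vₓ = 58.10 cos 72.1° = 17.86 m/s; vertical v_y0 = 58.10 sin 72.1° = 55.29 m/s.
Time aloft: T = 2 v_y0 / g = 2 × 55.29 / 2.56 = 43.19 s.
Horizontal distance R = vₓ T = 17.86 × 43.19 = 771.3 m.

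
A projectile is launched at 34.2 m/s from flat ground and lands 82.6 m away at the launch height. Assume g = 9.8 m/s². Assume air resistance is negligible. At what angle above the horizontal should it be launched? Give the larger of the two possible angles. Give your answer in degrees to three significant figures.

Level-ground range R = v₀² sin(2θ)/g ⇒ sin(2θ) = gR/v₀² = 9.80 × 82.6 / 34.2² = 0.6921.
2θ = 43.79° or 180° − 43.79° = 136.2°, so θ = 21.90° or 68.10°.
The larger angle is 68.10°.

68.1°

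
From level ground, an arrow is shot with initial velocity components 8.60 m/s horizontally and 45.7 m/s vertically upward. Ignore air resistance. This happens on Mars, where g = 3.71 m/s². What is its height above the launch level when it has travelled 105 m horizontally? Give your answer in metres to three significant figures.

At x = 105 m, t = x/vₓ = 105/8.600 = 12.21 s.
Height: y = v_y0 t − ½ g t² = 45.70 × 12.21 − 1.855 × 12.21² = 558.0 − 276.5 = 281.4 m.

281 m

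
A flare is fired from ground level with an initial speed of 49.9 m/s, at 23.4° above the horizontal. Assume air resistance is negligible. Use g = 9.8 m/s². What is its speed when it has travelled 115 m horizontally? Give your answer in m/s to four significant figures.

Components: vₓ = 49.90 cos 23.4° = 45.80 m/s, v_y0 = 49.90 sin 23.4° = 19.82 m/s.
x = vₓ t ⇒ t = 115/45.80 = 2.511 s.
Vertical velocity there: v_y = v_y0 − g t = 19.82 − 9.80 × 2.511 = −4.791 m/s.
Speed: √(vₓ² + v_y²) = √(45.80² + 4.791²) = 46.05 m/s.

46.05 m/s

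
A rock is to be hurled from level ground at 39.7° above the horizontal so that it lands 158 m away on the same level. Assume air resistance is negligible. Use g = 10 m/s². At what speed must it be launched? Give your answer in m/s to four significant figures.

On level ground R = v₀² sin 2θ / g ⇒ v₀ = √(gR / sin 2θ).
v₀ = √(10.0 × 158 / sin 79.40°) = √(1580 / 0.9829) = √1607.4 = 40.09 m/s.

40.09 m/s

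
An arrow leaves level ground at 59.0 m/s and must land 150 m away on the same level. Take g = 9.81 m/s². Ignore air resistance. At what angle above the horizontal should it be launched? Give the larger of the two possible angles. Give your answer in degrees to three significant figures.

77.5°

Level-ground range R = v₀² sin(2θ)/g ⇒ sin(2θ) = gR/v₀² = 9.81 × 150 / 59.0² = 0.4227.
2θ = 25.01° or 180° − 25.01° = 155.0°, so θ = 12.50° or 77.50°.
The larger angle is 77.50°.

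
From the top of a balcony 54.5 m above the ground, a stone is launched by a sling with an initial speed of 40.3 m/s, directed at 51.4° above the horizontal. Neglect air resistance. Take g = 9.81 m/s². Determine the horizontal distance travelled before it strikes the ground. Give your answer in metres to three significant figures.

197 m

vₓ = 40.30 cos 51.4° = 25.14 m/s; v_y0 = 40.30 sin 51.4° = 31.50 m/s.
The projectile lands when y = 54.5 + (31.50) t − ½·9.81·t² = 0. Positive root: t = (31.50 + √(31.50² + 2·9.81·54.5)) / 9.81 = (31.50 + 45.40) / 9.81 = 7.839 s.
Horizontal distance: R = vₓ t = 25.14 × 7.839 = 197.1 m.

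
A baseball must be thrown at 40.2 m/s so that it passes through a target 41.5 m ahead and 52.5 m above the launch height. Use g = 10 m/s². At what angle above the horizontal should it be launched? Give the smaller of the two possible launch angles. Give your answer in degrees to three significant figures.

Trajectory: y = x tanθ − g x² (1 + tan²θ)/(2v₀²). With x = 41.5, y = 52.5, v₀ = 40.2, g = 10.0:
5.329 tan²θ − 41.5 tanθ + (57.83) = 0.
tanθ = [41.5 ± √(41.5² − 4 × 5.329 × (57.83))] / (2 × 5.329) = (41.5 ± 22.13) / 10.66, giving tanθ = 1.818 or 5.970.
θ = 61.18° or 80.49°; the smaller is 61.18°.

61.2°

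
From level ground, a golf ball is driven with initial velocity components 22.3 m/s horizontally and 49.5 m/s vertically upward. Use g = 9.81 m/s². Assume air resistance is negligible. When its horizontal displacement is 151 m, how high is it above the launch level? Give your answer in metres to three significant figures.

x = vₓ t ⇒ t = 151/22.30 = 6.771 s.
Height: y = v_y0 t − ½ g t² = 49.50 × 6.771 − 4.905 × 6.771² = 335.2 − 224.9 = 110.3 m.

110 m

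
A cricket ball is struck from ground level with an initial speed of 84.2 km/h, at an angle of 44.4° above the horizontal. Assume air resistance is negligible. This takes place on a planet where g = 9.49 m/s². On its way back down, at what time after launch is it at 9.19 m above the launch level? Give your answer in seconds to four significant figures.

Convert: 84.2 km/h = 84.2/3.6 = 23.39 m/s.
Components: vₓ = 23.39 cos 44.4° = 16.71 m/s, v_y0 = 23.39 sin 44.4° = 16.36 m/s.
Set y = v_y0 t − ½ g t² = 9.19: 4.745 t² − 16.36 t + 9.19 = 0.
Quadratic formula: t = (16.36 ± √93.366) / 9.49 = (16.36 ± 9.663) / 9.49 → t = 0.7062 s or 2.743 s.
The descending-branch root is 2.743 s.

2.743 s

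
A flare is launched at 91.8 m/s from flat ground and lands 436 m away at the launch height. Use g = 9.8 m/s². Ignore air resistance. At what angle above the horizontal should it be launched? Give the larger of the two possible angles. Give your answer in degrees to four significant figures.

From R = (v₀²/g) sin 2θ: sin 2θ = 9.80 × 436 / 8427.2 = 0.5070.
2θ = 30.47° or 180° − 30.47° = 149.5°, so θ = 15.23° or 74.77°.
The larger angle is 74.77°.

74.77°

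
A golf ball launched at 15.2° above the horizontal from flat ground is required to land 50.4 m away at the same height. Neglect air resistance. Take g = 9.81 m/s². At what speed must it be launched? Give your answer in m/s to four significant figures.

31.26 m/s

Level-ground range: R = v₀² sin(2θ)/g, so v₀ = √(gR / sin 2θ).
v₀ = √(9.81 × 50.4 / sin 30.40°) = √(494.4 / 0.5060) = √977.06 = 31.26 m/s.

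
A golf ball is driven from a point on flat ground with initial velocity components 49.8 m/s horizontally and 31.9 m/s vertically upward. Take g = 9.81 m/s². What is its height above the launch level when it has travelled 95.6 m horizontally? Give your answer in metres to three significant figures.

x = vₓ t ⇒ t = 95.6/49.80 = 1.920 s.
Height: y = v_y0 t − ½ g t² = 31.90 × 1.920 − 4.905 × 1.920² = 61.24 − 18.08 = 43.16 m.

43.2 m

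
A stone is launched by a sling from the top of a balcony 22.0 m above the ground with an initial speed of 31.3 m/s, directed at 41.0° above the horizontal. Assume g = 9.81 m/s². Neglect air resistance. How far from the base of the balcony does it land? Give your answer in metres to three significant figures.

120 m

Resolve: vₓ = 31.30 cos 41.0° = 23.62 m/s and v_y0 = 31.30 sin 41.0° = 20.53 m/s.
Vertical motion (up positive, ground at y = 0): 4.905 t² − (20.53) t − 22.0 = 0, so t = (20.53 + √(20.53² + 2·9.81·22.0)) / 9.81 = (20.53 + 29.21) / 9.81 = 5.071 s.
Horizontal distance: R = vₓ t = 23.62 × 5.071 = 119.8 m.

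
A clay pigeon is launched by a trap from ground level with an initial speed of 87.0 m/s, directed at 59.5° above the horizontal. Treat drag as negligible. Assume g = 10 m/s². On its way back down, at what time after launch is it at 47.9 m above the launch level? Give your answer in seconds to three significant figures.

14.3 s

Components: vₓ = 87.00 cos 59.5° = 44.16 m/s, v_y0 = 87.00 sin 59.5° = 74.96 m/s.
Require v_y0 t − ½ g t² = 47.9, i.e. 5.000 t² − 74.96 t + 47.9 = 0.
t = [74.96 ± √(74.96² − 2·10.0·47.9)] / 10.0 = (74.96 ± 68.27) / 10.0, so t = 0.6688 s or t = 14.32 s.
The descending-branch root is 14.32 s.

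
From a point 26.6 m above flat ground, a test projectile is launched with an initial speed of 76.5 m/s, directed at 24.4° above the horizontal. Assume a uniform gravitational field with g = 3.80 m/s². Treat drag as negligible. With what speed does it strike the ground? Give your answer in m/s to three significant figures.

77.8 m/s

vₓ = 76.50 cos 24.4° = 69.67 m/s; v_y0 = 76.50 sin 24.4° = 31.60 m/s.
The projectile lands when y = 26.6 + (31.60) t − ½·3.80·t² = 0. Positive root: t = (31.60 + √(31.60² + 2·3.80·26.6)) / 3.80 = (31.60 + 34.65) / 3.80 = 17.44 s.
Vertical velocity at impact: v_y = v_y0 − g t = 31.60 − 3.80 × 17.44 = −34.65 m/s.
Speed: |v| = √(vₓ² + v_y²) = √(69.67² + 34.65²) = 77.81 m/s.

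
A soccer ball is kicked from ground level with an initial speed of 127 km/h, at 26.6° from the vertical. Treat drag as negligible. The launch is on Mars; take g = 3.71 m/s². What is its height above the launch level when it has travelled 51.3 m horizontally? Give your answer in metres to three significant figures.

82.9 m

Convert: 127 km/h = 127/3.6 = 35.28 m/s.
vₓ = 35.28 sin 26.6° = 15.80 m/s; v_y0 = 35.28 cos 26.6° = 31.54 m/s.
x = vₓ t ⇒ t = 51.3/15.80 = 3.248 s.
Height: y = v_y0 t − ½ g t² = 31.54 × 3.248 − 1.855 × 3.248² = 102.4 − 19.57 = 82.88 m.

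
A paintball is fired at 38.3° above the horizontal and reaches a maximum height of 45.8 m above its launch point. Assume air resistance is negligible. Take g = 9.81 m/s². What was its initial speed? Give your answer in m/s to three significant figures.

At the peak v_y = 0, so v_y0 = √(2gH) = √(2 × 9.81 × 45.8) = 29.98 m/s.
v_y0 = v₀ sin θ ⇒ v₀ = 29.98 / sin 38.3° = 48.37 m/s.

48.4 m/s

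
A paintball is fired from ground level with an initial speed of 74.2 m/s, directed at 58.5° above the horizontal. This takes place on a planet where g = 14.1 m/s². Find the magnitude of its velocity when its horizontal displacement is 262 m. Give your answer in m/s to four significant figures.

50.28 m/s

Horizontal component vₓ = 74.20 cos 58.5° = 38.77 m/s; vertical v_y0 = 74.20 sin 58.5° = 63.27 m/s.
Time to reach x = 262 m: t = x/vₓ = 262/38.77 = 6.758 s.
Vertical velocity there: v_y = v_y0 − g t = 63.27 − 14.1 × 6.758 = −32.02 m/s.
Speed: √(vₓ² + v_y²) = √(38.77² + 32.02²) = 50.28 m/s.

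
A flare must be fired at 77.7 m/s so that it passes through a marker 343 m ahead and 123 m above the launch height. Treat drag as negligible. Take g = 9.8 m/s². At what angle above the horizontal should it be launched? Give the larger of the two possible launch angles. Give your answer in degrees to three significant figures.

70.1°

Trajectory: y = x tanθ − g x² (1 + tan²θ)/(2v₀²). With x = 343, y = 123, v₀ = 77.7, g = 9.80:
95.49 tan²θ − 343 tanθ + (218.5) = 0.
tanθ = [343 ± √(343² − 4 × 95.49 × (218.5))] / (2 × 95.49) = (343 ± 184.9) / 191.0, giving tanθ = 0.8277 or 2.764.
θ = 39.61° or 70.11°; the larger is 70.11°.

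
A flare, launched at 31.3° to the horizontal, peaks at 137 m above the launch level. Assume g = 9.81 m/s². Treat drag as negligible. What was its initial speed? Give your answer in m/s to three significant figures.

99.8 m/s

At the peak v_y = 0, so v_y0 = √(2gH) = √(2 × 9.81 × 137) = 51.85 m/s.
v_y0 = v₀ sin θ ⇒ v₀ = 51.85 / sin 31.3° = 99.79 m/s.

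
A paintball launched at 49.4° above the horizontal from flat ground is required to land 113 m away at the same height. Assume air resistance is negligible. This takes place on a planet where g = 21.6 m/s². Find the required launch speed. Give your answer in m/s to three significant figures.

Level-ground range: R = v₀² sin(2θ)/g, so v₀ = √(gR / sin 2θ).
v₀ = √(21.6 × 113 / sin 98.80°) = √(2441 / 0.9882) = √2469.9 = 49.70 m/s.

49.7 m/s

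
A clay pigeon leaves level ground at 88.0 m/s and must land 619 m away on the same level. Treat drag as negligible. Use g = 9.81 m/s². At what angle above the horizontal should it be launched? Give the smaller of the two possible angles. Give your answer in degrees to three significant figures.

From R = (v₀²/g) sin 2θ: sin 2θ = 9.81 × 619 / 7744.0 = 0.7841.
2θ = 51.64° or 180° − 51.64° = 128.4°, so θ = 25.82° or 64.18°.
The smaller angle is 25.82°.

25.8°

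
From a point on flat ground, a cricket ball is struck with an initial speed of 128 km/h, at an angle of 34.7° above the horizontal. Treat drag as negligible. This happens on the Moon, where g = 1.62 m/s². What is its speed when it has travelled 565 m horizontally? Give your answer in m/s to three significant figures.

Convert: 128 km/h = 128/3.6 = 35.56 m/s.
Components: vₓ = 35.56 cos 34.7° = 29.23 m/s, v_y0 = 35.56 sin 34.7° = 20.24 m/s.
x = vₓ t ⇒ t = 565/29.23 = 19.33 s.
Vertical velocity there: v_y = v_y0 − g t = 20.24 − 1.62 × 19.33 = −11.07 m/s.
Speed: √(vₓ² + v_y²) = √(29.23² + 11.07²) = 31.26 m/s.

31.3 m/s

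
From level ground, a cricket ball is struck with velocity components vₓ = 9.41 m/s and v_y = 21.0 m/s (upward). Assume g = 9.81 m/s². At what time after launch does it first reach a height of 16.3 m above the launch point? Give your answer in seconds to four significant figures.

1.018 s

Require v_y0 t − ½ g t² = 16.3, i.e. 4.905 t² − 21.00 t + 16.3 = 0.
Quadratic formula: t = (21.00 ± √121.19) / 9.81 = (21.00 ± 11.01) / 9.81 → t = 1.018 s or 3.263 s.
The first (ascending) time is 1.018 s.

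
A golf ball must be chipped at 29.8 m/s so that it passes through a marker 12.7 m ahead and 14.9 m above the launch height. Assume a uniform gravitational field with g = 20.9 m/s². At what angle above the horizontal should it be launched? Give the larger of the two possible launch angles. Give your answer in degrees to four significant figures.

78.41°

Trajectory: y = x tanθ − g x² (1 + tan²θ)/(2v₀²). With x = 12.7, y = 14.9, v₀ = 29.8, g = 20.9:
1.898 tan²θ − 12.7 tanθ + (16.80) = 0.
tanθ = [12.7 ± √(12.7² − 4 × 1.898 × (16.80))] / (2 × 1.898) = (12.7 ± 5.810) / 3.796, giving tanθ = 1.815 or 4.876.
θ = 61.15° or 78.41°; the larger is 78.41°.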